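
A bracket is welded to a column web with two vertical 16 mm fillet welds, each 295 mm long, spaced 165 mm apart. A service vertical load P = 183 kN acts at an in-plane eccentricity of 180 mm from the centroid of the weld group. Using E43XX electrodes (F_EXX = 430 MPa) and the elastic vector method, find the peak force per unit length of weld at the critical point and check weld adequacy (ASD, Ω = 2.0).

Total weld length L_w = 590 mm. Treat welds as unit-width lines.
Polar moment about centroid: J = 2[d³/12 + d(b/2)²] = 2[295³/12 + 295×82.5²] = 8294000 mm³.
Direct shear f_v = P/L_w = 183×10³ / 590 = 310.2 N/mm (vertical).
Torsion M = P·e = 183×10³ × 180 = 32940000 N·mm.
Critical point at (x, y) = (82.5, 147.5) from centroid. f_tx = M·y/J = 585.8 N/mm; f_ty = M·x/J = 327.6 N/mm.
Resultant f_max = √[f_tx² + (f_v + f_ty)²] = √[585.8² + (310.2 + 327.6)²] = 866 N/mm.
Capacity per unit length: r_n/Ω = (1/2.0) × 0.6 × 430 × (0.707 × 16) = 1459 N/mm.
866 ≤ 1459 → adequate.

f_max ≈ 866 N/mm; adequate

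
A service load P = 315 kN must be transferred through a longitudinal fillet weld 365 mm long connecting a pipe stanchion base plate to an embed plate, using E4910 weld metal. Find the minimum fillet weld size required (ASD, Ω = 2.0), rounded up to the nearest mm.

w = 9 mm

E49XX → F_EXX = 490 MPa.
Total weld length L = 365 mm.
Required throat t_e = P × Ω / (0.6 F_EXX × L) = 315 × 2.0 / (0.6 × 490 × 365 × 10⁻³) = 5.871 mm.
Required leg w = t_e / 0.707 = 8.304 mm → use 9 mm.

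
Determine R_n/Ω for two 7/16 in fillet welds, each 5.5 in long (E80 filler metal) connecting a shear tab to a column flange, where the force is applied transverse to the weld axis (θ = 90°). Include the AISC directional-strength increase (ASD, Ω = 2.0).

E80XX → F_EXX = 80 ksi.
t_e = 0.707 × 0.4375 = 0.3093 in; A_we = 0.3093 × 11 = 3.402 in².
Directional factor: 1.0 + 0.5 sin^1.5(90°) = 1.5.
F_nw = 0.6 × 80 × 1.5 = 72 ksi.
R_n/Ω = (72 × 3.402) / 2.0 = 122.5 kips.

R_n/Ω ≈ 122 kips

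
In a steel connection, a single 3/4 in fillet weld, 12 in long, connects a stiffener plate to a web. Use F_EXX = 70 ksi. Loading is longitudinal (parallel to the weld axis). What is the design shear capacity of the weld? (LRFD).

Effective throat t_e = 0.707 × 0.75 = 0.5302 in.
Total length L = 12 in; A_we = 0.5302 × 12 = 6.363 in².
F_nw = 0.6 F_EXX = 0.6 × 70 = 42 ksi.
φR_n = 0.75 × 42 × 6.363 = 200.4 kip.

φR_n ≈ 200 kip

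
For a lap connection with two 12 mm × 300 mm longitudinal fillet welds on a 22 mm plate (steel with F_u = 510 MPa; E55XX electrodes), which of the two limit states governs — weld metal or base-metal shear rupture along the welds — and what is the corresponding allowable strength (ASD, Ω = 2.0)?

R_n/Ω ≈ 840 kN (weld metal governs)

E55XX → F_EXX = 550 MPa.
t_e = 0.707 × 12 = 8.484 mm; L = 600 mm.
Weld metal: R_n/Ω = (1/2.0) × 0.6 × 550 × 8.484 × 600 × 10⁻³ = 839.9 kN.
Base metal (shear rupture): R_n/Ω = (1/2.0) × 0.6 × 510 × 22 × 600 × 10⁻³ = 2020 kN.
Governing: weld metal.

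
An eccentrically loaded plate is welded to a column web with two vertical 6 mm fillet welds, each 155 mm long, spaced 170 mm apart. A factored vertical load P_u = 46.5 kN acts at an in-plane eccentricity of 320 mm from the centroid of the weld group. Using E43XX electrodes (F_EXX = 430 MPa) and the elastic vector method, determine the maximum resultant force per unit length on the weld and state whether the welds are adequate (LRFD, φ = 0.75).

Total weld length L_w = 310 mm. Treat welds as unit-width lines.
Polar moment about centroid: J = 2[d³/12 + d(b/2)²] = 2[155³/12 + 155×85²] = 2860000 mm³.
Direct shear f_v = P/L_w = 46.5×10³ / 310 = 150 N/mm (vertical).
Torsion M = P·e = 46.5×10³ × 320 = 14880000 N·mm.
Critical point at (x, y) = (85, 77.5) from centroid. f_tx = M·y/J = 403.2 N/mm; f_ty = M·x/J = 442.2 N/mm.
Resultant f_max = √[f_tx² + (f_v + f_ty)²] = √[403.2² + (150 + 442.2)²] = 716.4 N/mm.
Capacity per unit length: φr_n = 0.75 × 0.6 × 430 × (0.707 × 6) = 820.8 N/mm.
716.4 ≤ 820.8 → adequate.

f_max ≈ 716 N/mm; adequate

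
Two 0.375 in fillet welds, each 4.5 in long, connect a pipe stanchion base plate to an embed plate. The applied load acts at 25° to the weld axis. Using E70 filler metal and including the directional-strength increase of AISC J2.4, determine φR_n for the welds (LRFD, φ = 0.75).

φR_n ≈ 85.5 kips

E70XX → F_EXX = 70 ksi.
t_e = 0.707 × 0.375 = 0.2651 in; A_we = 0.2651 × 9 = 2.386 in².
Directional factor: 1.0 + 0.5 sin^1.5(25°) = 1.137.
F_nw = 0.6 × 70 × 1.137 = 47.77 ksi.
φR_n = 0.75 × 47.77 × 2.386 = 85.49 kips.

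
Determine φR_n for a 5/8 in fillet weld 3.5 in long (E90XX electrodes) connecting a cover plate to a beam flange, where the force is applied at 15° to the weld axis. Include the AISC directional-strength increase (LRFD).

E90XX → F_EXX = 90 ksi.
t_e = 0.707 × 0.625 = 0.4419 in; A_we = 0.4419 × 3.5 = 1.547 in².
Directional factor: 1.0 + 0.5 sin^1.5(15°) = 1.066.
F_nw = 0.6 × 90 × 1.066 = 57.56 ksi.
φR_n = 0.75 × 57.56 × 1.547 = 66.76 kip.

φR_n ≈ 66.8 kip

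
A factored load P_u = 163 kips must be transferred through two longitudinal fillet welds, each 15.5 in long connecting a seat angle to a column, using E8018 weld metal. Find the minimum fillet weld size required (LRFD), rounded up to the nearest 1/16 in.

E80XX → F_EXX = 80 ksi.
Total weld length L = 31 in.
Required throat t_e = P_u / (φ × 0.6 F_EXX × L) = 163 / (0.75 × 0.6 × 80 × 31) = 0.1461 in.
Required leg w = t_e / 0.707 = 0.2066 in → use 1/4 in.

w = 1/4 in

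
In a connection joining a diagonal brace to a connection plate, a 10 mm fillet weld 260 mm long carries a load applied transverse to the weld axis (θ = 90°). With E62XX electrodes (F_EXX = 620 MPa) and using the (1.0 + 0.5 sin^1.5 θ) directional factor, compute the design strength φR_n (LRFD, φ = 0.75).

t_e = 0.707 × 10 = 7.07 mm; A_we = 7.07 × 260 = 1838 mm².
Directional factor: 1.0 + 0.5 sin^1.5(90°) = 1.5.
F_nw = 0.6 × 620 × 1.5 = 558 MPa.
φR_n = 0.75 × 558 × 1838 × 10⁻³ = 769.3 kN.

φR_n ≈ 769 kN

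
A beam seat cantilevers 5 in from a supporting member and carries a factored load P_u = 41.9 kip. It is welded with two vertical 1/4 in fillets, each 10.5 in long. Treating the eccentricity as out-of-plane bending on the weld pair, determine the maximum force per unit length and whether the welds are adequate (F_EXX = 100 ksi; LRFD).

f_max ≈ 6.04 kip/in; adequate

L_w = 2 × 10.5 = 21 in; section modulus (unit throat) S = 2 × L²/6 = 36.75 in².
Direct shear f_v = P/L_w = 41.9/21 = 1.995 kip/in.
Moment M = P × e = 41.9 × 5 = 209.5 kip·in; bending f_b = M/S = 5.701 kip/in.
f_max = √(f_v² + f_b²) = √(1.995² + 5.701²) = 6.04 kip/in.
φr_n = 0.75 × 0.6 × 100 × (0.707 × 0.25) = 7.954 kip/in → adequate.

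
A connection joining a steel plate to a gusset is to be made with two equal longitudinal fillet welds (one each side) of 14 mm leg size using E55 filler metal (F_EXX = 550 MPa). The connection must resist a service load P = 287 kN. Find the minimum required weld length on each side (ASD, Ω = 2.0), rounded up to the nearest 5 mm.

L = 90 mm on each side

Throat t_e = 0.707 × 14 = 9.898 mm.
r_n/Ω = (0.6 × 550 × 9.898) / 2.0 = 1633 N/mm = 1.633 kN/mm.
L_req = P / (r_n/Ω) = 287 / 1.633 = 175.7 mm total.
Per side: 175.7 / 2 = 87.87 mm.
Round up → use L = 90 mm on each side.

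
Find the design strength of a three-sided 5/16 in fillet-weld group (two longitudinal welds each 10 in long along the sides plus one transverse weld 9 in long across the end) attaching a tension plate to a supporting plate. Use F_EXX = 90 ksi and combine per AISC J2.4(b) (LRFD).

φR_n ≈ 273 kips

t_e = 0.707 × 0.3125 = 0.2209 in.
R_nwl = 0.6 × 90 × 0.2209 × 20 = 238.6 kips (longitudinal, 2 welds).
R_nwt = 0.6 × 90 × 0.2209 × 9 = 107.4 kips (transverse, base value).
(i) R_nwl + R_nwt = 346 kips; (ii) 0.85 R_nwl + 1.5 R_nwt = 363.9 kips.
R_n = max = 363.9 kips [governs: (ii)]; φR_n = 272.9 kips.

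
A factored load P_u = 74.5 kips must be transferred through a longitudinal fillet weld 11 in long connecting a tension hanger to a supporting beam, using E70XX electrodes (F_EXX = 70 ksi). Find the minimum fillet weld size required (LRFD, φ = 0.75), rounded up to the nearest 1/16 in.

w = 5/16 in

Total weld length L = 11 in.
Required throat t_e = P_u / (φ × 0.6 F_EXX × L) = 74.5 / (0.75 × 0.6 × 70 × 11) = 0.215 in.
Required leg w = t_e / 0.707 = 0.3041 in → use 5/16 in.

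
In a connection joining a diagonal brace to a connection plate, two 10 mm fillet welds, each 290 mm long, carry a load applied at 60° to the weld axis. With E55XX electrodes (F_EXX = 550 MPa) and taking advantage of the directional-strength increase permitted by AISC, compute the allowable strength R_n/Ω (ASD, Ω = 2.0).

t_e = 0.707 × 10 = 7.07 mm; A_we = 7.07 × 580 = 4101 mm².
Directional factor: 1.0 + 0.5 sin^1.5(60°) = 1.403.
F_nw = 0.6 × 550 × 1.403 = 463 MPa.
R_n/Ω = (463 × 4101) / 2.0 × 10⁻³ = 949.2 kN.

R_n/Ω ≈ 949 kN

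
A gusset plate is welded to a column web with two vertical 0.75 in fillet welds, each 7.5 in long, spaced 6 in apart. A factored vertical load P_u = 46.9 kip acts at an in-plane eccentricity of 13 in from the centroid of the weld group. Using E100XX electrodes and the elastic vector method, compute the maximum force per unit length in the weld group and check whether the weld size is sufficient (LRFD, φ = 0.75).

E100XX → F_EXX = 100 ksi.
Total weld length L_w = 15 in. Treat welds as unit-width lines.
Polar moment about centroid: J = 2[d³/12 + d(b/2)²] = 2[7.5³/12 + 7.5×3²] = 205.3 in³.
Direct shear f_v = P/L_w = 46.9 / 15 = 3.127 kip/in (vertical).
Torsion M = P·e = 46.9 × 13 = 609.7 kip·in.
Critical point at (x, y) = (3, 3.75) from centroid. f_tx = M·y/J = 11.14 kip/in; f_ty = M·x/J = 8.909 kip/in.
Resultant f_max = √[f_tx² + (f_v + f_ty)²] = √[11.14² + (3.127 + 8.909)²] = 16.4 kip/in.
Capacity per unit length: φr_n = 0.75 × 0.6 × 100 × (0.707 × 0.75) = 23.86 kip/in.
16.4 ≤ 23.86 → adequate.

f_max ≈ 16.4 kip/in; adequate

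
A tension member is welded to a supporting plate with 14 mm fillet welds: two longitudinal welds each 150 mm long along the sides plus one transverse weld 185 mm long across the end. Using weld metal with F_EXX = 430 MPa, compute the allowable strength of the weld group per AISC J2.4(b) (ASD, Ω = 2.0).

t_e = 0.707 × 14 = 9.898 mm.
R_nwl = 0.6 × 430 × 9.898 × 300 × 10⁻³ = 766.1 kN (longitudinal, 2 welds).
R_nwt = 0.6 × 430 × 9.898 × 185 × 10⁻³ = 472.4 kN (transverse, base value).
(i) R_nwl + R_nwt = 1239 kN; (ii) 0.85 R_nwl + 1.5 R_nwt = 1360 kN.
R_n = max = 1360 kN [governs: (ii)]; R_n/Ω = 679.9 kN.

R_n/Ω ≈ 680 kN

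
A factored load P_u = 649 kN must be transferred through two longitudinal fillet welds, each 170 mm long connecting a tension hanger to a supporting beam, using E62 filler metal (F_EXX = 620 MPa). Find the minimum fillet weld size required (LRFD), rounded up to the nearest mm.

Total weld length L = 340 mm.
Required throat t_e = P_u / (φ × 0.6 F_EXX × L) = 649 / (0.75 × 0.6 × 620 × 340 × 10⁻³) = 6.842 mm.
Required leg w = t_e / 0.707 = 9.677 mm → use 10 mm.

w = 10 mm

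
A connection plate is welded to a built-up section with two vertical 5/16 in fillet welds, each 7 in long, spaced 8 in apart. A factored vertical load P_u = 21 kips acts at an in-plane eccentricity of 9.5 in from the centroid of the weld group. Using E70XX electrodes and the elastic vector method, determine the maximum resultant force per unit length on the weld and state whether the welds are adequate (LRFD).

f_max ≈ 5 kip/in; adequate

E70XX → F_EXX = 70 ksi.
Total weld length L_w = 14 in. Treat welds as unit-width lines.
Polar moment about centroid: J = 2[d³/12 + d(b/2)²] = 2[7³/12 + 7×4²] = 281.2 in³.
Direct shear f_v = P/L_w = 21 / 14 = 1.5 kip/in (vertical).
Torsion M = P·e = 21 × 9.5 = 199.5 kip·in.
Critical point at (x, y) = (4, 3.5) from centroid. f_tx = M·y/J = 2.483 kip/in; f_ty = M·x/J = 2.838 kip/in.
Resultant f_max = √[f_tx² + (f_v + f_ty)²] = √[2.483² + (1.5 + 2.838)²] = 4.999 kip/in.
Capacity per unit length: φr_n = 0.75 × 0.6 × 70 × (0.707 × 0.3125) = 6.96 kip/in.
4.999 ≤ 6.96 → adequate.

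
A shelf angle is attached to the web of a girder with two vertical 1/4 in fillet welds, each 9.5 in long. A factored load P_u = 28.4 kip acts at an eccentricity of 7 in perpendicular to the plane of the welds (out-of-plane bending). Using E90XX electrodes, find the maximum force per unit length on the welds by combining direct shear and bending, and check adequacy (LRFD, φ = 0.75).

E90XX → F_EXX = 90 ksi.
L_w = 2 × 9.5 = 19 in; section modulus (unit throat) S = 2 × L²/6 = 30.08 in².
Direct shear f_v = P/L_w = 28.4/19 = 1.495 kip/in.
Moment M = P × e = 28.4 × 7 = 198.8 kip·in; bending f_b = M/S = 6.608 kip/in.
f_max = √(f_v² + f_b²) = √(1.495² + 6.608²) = 6.775 kip/in.
φr_n = 0.75 × 0.6 × 90 × (0.707 × 0.25) = 7.158 kip/in → adequate.

f_max ≈ 6.78 kip/in; adequate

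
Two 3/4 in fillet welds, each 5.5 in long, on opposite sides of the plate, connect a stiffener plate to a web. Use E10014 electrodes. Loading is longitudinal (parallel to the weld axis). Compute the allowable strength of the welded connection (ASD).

E100XX → F_EXX = 100 ksi.
Effective throat t_e = 0.707 × 0.75 = 0.5302 in.
Total length L = 11 in; A_we = 0.5302 × 11 = 5.833 in².
F_nw = 0.6 F_EXX = 0.6 × 100 = 60 ksi.
R_n = 60 × 5.833 = 350 kips; R_n/Ω = 350/2.0 = 175 kips.

R_n/Ω ≈ 175 kips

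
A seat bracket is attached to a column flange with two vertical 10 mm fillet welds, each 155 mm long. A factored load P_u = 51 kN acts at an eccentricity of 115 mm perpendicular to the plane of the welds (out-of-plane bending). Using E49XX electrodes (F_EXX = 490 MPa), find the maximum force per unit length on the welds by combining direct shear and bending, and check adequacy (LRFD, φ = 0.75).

f_max ≈ 751 N/mm; adequate

L_w = 2 × 155 = 310 mm; section modulus (unit throat) S = 2 × L²/6 = 8008 mm².
Direct shear f_v = P/L_w = 51×10³/310 = 164.5 N/mm.
Moment M = P × e = 51×10³ × 115 = 5865000 N·mm; bending f_b = M/S = 732.4 N/mm.
f_max = √(f_v² + f_b²) = √(164.5² + 732.4²) = 750.6 N/mm.
φr_n = 0.75 × 0.6 × 490 × (0.707 × 10) = 1559 N/mm → adequate.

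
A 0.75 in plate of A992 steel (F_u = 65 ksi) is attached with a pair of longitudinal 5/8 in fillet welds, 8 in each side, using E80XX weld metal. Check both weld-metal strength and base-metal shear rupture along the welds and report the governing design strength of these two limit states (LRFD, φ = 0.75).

φR_n ≈ 255 kip (weld metal governs)

E80XX → F_EXX = 80 ksi.
t_e = 0.707 × 0.625 = 0.4419 in; L = 16 in.
Weld metal: φR_n = 0.75 × 0.6 × 80 × 0.4419 × 16 = 254.5 kip.
Base metal (shear rupture): φR_n = 0.75 × 0.6 × 65 × 0.75 × 16 = 351 kip.
Governing: weld metal.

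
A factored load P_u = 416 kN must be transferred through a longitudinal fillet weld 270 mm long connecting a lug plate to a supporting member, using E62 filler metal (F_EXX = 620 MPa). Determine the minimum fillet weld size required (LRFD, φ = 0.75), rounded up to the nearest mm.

w = 8 mm

Total weld length L = 270 mm.
Required throat t_e = P_u / (φ × 0.6 F_EXX × L) = 416 / (0.75 × 0.6 × 620 × 270 × 10⁻³) = 5.522 mm.
Required leg w = t_e / 0.707 = 7.811 mm → use 8 mm.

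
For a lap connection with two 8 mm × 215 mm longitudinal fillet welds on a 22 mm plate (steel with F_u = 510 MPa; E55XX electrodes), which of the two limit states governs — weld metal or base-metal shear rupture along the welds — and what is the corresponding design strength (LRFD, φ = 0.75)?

E55XX → F_EXX = 550 MPa.
t_e = 0.707 × 8 = 5.656 mm; L = 430 mm.
Weld metal: φR_n = 0.75 × 0.6 × 550 × 5.656 × 430 × 10⁻³ = 601.9 kN.
Base metal (shear rupture): φR_n = 0.75 × 0.6 × 510 × 22 × 430 × 10⁻³ = 2171 kN.
Governing: weld metal.

φR_n ≈ 602 kN (weld metal governs)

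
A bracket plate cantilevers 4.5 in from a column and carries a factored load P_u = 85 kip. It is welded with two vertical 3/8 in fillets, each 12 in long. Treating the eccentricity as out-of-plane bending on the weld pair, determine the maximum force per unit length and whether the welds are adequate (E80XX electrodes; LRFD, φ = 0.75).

E80XX → F_EXX = 80 ksi.
L_w = 2 × 12 = 24 in; section modulus (unit throat) S = 2 × L²/6 = 48 in².
Direct shear f_v = P/L_w = 85/24 = 3.542 kip/in.
Moment M = P × e = 85 × 4.5 = 382.5 kip·in; bending f_b = M/S = 7.969 kip/in.
f_max = √(f_v² + f_b²) = √(3.542² + 7.969²) = 8.72 kip/in.
φr_n = 0.75 × 0.6 × 80 × (0.707 × 0.375) = 9.544 kip/in → adequate.

f_max ≈ 8.72 kip/in; adequate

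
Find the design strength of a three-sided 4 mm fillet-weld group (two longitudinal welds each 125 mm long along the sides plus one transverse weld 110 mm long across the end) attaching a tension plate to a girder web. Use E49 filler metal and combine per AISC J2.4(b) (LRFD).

E49XX → F_EXX = 490 MPa.
t_e = 0.707 × 4 = 2.828 mm.
R_nwl = 0.6 × 490 × 2.828 × 250 × 10⁻³ = 207.9 kN (longitudinal, 2 welds).
R_nwt = 0.6 × 490 × 2.828 × 110 × 10⁻³ = 91.46 kN (transverse, base value).
(i) R_nwl + R_nwt = 299.3 kN; (ii) 0.85 R_nwl + 1.5 R_nwt = 313.9 kN.
R_n = max = 313.9 kN [governs: (ii)]; φR_n = 235.4 kN.

φR_n ≈ 235 kN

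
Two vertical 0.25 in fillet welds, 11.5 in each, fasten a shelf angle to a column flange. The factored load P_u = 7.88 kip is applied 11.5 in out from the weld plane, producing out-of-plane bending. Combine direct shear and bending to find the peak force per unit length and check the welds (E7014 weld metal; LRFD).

E70XX → F_EXX = 70 ksi.
L_w = 2 × 11.5 = 23 in; section modulus (unit throat) S = 2 × L²/6 = 44.08 in².
Direct shear f_v = P/L_w = 7.88/23 = 0.3426 kip/in.
Moment M = P × e = 7.88 × 11.5 = 90.62 kip·in; bending f_b = M/S = 2.056 kip/in.
f_max = √(f_v² + f_b²) = √(0.3426² + 2.056²) = 2.084 kip/in.
φr_n = 0.75 × 0.6 × 70 × (0.707 × 0.25) = 5.568 kip/in → adequate.

f_max ≈ 2.08 kip/in; adequate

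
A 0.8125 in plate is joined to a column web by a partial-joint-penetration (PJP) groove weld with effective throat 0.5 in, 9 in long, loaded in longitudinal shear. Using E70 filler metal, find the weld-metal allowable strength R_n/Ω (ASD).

R_n/Ω ≈ 94.5 kips

E70XX → F_EXX = 70 ksi.
Effective throat (given) t_e = 0.5 in.
A_we = 0.5 × 9 = 4.5 in².
F_nw = 0.6 F_EXX = 42 ksi.
R_n/Ω = (42 × 4.5) / 2.0 = 94.5 kips.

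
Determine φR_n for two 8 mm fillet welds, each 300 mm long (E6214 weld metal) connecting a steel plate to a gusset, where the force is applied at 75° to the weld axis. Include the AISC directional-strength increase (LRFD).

E62XX → F_EXX = 620 MPa.
t_e = 0.707 × 8 = 5.656 mm; A_we = 5.656 × 600 = 3394 mm².
Directional factor: 1.0 + 0.5 sin^1.5(75°) = 1.475.
F_nw = 0.6 × 620 × 1.475 = 548.6 MPa.
φR_n = 0.75 × 548.6 × 3394 × 10⁻³ = 1396 kN.

φR_n ≈ 1400 kN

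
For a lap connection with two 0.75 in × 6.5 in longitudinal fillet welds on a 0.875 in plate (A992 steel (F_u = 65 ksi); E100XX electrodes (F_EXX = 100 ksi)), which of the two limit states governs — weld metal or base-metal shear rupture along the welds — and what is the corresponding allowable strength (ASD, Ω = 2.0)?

R_n/Ω ≈ 207 kips (weld metal governs)

t_e = 0.707 × 0.75 = 0.5302 in; L = 13 in.
Weld metal: R_n/Ω = (1/2.0) × 0.6 × 100 × 0.5302 × 13 = 206.8 kips.
Base metal (shear rupture): R_n/Ω = (1/2.0) × 0.6 × 65 × 0.875 × 13 = 221.8 kips.
Governing: weld metal.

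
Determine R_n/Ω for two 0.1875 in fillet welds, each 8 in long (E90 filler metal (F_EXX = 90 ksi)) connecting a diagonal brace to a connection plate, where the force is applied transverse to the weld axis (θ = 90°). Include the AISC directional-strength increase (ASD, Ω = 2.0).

t_e = 0.707 × 0.1875 = 0.1326 in; A_we = 0.1326 × 16 = 2.121 in².
Directional factor: 1.0 + 0.5 sin^1.5(90°) = 1.5.
F_nw = 0.6 × 90 × 1.5 = 81 ksi.
R_n/Ω = (81 × 2.121) / 2.0 = 85.9 kips.

R_n/Ω ≈ 85.9 kips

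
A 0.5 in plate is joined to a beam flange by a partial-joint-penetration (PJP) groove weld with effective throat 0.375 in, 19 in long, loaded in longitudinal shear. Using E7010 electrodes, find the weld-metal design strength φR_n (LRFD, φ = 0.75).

φR_n ≈ 224 kips

E70XX → F_EXX = 70 ksi.
Effective throat (given) t_e = 0.375 in.
A_we = 0.375 × 19 = 7.125 in².
F_nw = 0.6 F_EXX = 42 ksi.
φR_n = 0.75 × 42 × 7.125 = 224.4 kips.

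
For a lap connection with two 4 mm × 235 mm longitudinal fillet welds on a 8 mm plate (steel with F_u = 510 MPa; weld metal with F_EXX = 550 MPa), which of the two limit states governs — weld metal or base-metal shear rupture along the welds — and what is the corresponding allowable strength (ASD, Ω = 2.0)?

t_e = 0.707 × 4 = 2.828 mm; L = 470 mm.
Weld metal: R_n/Ω = (1/2.0) × 0.6 × 550 × 2.828 × 470 × 10⁻³ = 219.3 kN.
Base metal (shear rupture): R_n/Ω = (1/2.0) × 0.6 × 510 × 8 × 470 × 10⁻³ = 575.3 kN.
Governing: weld metal.

R_n/Ω ≈ 219 kN (weld metal governs)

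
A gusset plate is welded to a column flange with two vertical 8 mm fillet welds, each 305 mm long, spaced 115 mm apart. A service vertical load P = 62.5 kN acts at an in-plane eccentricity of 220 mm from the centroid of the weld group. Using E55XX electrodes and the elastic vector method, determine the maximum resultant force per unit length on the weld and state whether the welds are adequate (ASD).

f_max ≈ 381 N/mm; adequate

E55XX → F_EXX = 550 MPa.
Total weld length L_w = 610 mm. Treat welds as unit-width lines.
Polar moment about centroid: J = 2[d³/12 + d(b/2)²] = 2[305³/12 + 305×57.5²] = 6746000 mm³.
Direct shear f_v = P/L_w = 62.5×10³ / 610 = 102.5 N/mm (vertical).
Torsion M = P·e = 62.5×10³ × 220 = 13750000 N·mm.
Critical point at (x, y) = (57.5, 152.5) from centroid. f_tx = M·y/J = 310.9 N/mm; f_ty = M·x/J = 117.2 N/mm.
Resultant f_max = √[f_tx² + (f_v + f_ty)²] = √[310.9² + (102.5 + 117.2)²] = 380.6 N/mm.
Capacity per unit length: r_n/Ω = (1/2.0) × 0.6 × 550 × (0.707 × 8) = 933.2 N/mm.
380.6 ≤ 933.2 → adequate.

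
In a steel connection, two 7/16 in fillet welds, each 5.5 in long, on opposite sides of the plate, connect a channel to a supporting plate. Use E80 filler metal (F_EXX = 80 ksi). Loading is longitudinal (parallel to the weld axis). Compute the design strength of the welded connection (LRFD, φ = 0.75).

φR_n ≈ 122 kips

Effective throat t_e = 0.707 × 0.4375 = 0.3093 in.
Total length L = 11 in; A_we = 0.3093 × 11 = 3.402 in².
F_nw = 0.6 F_EXX = 0.6 × 80 = 48 ksi.
φR_n = 0.75 × 48 × 3.402 = 122.5 kips.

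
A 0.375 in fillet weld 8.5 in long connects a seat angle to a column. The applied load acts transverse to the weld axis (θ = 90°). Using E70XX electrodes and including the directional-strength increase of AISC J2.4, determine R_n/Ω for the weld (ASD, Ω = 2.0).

R_n/Ω ≈ 71 kip

E70XX → F_EXX = 70 ksi.
t_e = 0.707 × 0.375 = 0.2651 in; A_we = 0.2651 × 8.5 = 2.254 in².
Directional factor: 1.0 + 0.5 sin^1.5(90°) = 1.5.
F_nw = 0.6 × 70 × 1.5 = 63 ksi.
R_n/Ω = (63 × 2.254) / 2.0 = 70.99 kip.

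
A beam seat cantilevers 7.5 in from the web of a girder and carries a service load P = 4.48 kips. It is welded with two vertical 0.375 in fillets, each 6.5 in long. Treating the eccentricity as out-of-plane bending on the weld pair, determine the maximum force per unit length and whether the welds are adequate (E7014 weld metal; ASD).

E70XX → F_EXX = 70 ksi.
L_w = 2 × 6.5 = 13 in; section modulus (unit throat) S = 2 × L²/6 = 14.08 in².
Direct shear f_v = P/L_w = 4.48/13 = 0.3446 kip/in.
Moment M = P × e = 4.48 × 7.5 = 33.6 kip·in; bending f_b = M/S = 2.386 kip/in.
f_max = √(f_v² + f_b²) = √(0.3446² + 2.386²) = 2.411 kip/in.
r_n/Ω = (1/2.0) × 0.6 × 70 × (0.707 × 0.375) = 5.568 kip/in → adequate.

f_max ≈ 2.41 kip/in; adequate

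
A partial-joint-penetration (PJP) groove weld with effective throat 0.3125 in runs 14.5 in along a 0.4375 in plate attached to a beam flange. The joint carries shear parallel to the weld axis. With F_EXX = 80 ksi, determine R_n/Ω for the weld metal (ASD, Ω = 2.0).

R_n/Ω ≈ 109 kips

Effective throat (given) t_e = 0.3125 in.
A_we = 0.3125 × 14.5 = 4.531 in².
F_nw = 0.6 F_EXX = 48 ksi.
R_n/Ω = (48 × 4.531) / 2.0 = 108.8 kips.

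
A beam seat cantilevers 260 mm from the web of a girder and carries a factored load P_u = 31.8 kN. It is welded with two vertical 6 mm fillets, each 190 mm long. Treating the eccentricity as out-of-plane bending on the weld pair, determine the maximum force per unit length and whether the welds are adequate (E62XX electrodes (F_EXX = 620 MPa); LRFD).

f_max ≈ 692 N/mm; adequate

L_w = 2 × 190 = 380 mm; section modulus (unit throat) S = 2 × L²/6 = 12030 mm².
Direct shear f_v = P/L_w = 31.8×10³/380 = 83.68 N/mm.
Moment M = P × e = 31.8×10³ × 260 = 8268000 N·mm; bending f_b = M/S = 687.1 N/mm.
f_max = √(f_v² + f_b²) = √(83.68² + 687.1²) = 692.2 N/mm.
φr_n = 0.75 × 0.6 × 620 × (0.707 × 6) = 1184 N/mm → adequate.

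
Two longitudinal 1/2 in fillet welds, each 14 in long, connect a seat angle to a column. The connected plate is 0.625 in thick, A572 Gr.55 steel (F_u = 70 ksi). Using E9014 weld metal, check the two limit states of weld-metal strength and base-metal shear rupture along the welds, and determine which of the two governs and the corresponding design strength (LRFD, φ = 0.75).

E90XX → F_EXX = 90 ksi.
t_e = 0.707 × 0.5 = 0.3535 in; L = 28 in.
Weld metal: φR_n = 0.75 × 0.6 × 90 × 0.3535 × 28 = 400.9 kip.
Base metal (shear rupture): φR_n = 0.75 × 0.6 × 70 × 0.625 × 28 = 551.2 kip.
Governing: weld metal.

φR_n ≈ 401 kip (weld metal governs)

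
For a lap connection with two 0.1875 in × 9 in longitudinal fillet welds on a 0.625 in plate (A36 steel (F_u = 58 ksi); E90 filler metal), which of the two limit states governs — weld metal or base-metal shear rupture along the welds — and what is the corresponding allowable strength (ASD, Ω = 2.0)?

E90XX → F_EXX = 90 ksi.
t_e = 0.707 × 0.1875 = 0.1326 in; L = 18 in.
Weld metal: R_n/Ω = (1/2.0) × 0.6 × 90 × 0.1326 × 18 = 64.43 kip.
Base metal (shear rupture): R_n/Ω = (1/2.0) × 0.6 × 58 × 0.625 × 18 = 195.8 kip.
Governing: weld metal.

R_n/Ω ≈ 64.4 kip (weld metal governs)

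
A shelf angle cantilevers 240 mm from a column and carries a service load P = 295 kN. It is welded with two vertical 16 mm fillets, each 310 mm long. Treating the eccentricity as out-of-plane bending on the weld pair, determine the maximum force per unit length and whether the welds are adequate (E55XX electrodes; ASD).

E55XX → F_EXX = 550 MPa.
L_w = 2 × 310 = 620 mm; section modulus (unit throat) S = 2 × L²/6 = 32030 mm².
Direct shear f_v = P/L_w = 295×10³/620 = 475.8 N/mm.
Moment M = P × e = 295×10³ × 240 = 70800000 N·mm; bending f_b = M/S = 2210 N/mm.
f_max = √(f_v² + f_b²) = √(475.8² + 2210²) = 2261 N/mm.
r_n/Ω = (1/2.0) × 0.6 × 550 × (0.707 × 16) = 1866 N/mm → NOT adequate.

f_max ≈ 2260 N/mm; NOT adequate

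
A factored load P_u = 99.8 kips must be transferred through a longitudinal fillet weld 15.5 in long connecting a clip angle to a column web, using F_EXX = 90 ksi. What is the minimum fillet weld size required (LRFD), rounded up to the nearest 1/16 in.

w = 1/4 in

Total weld length L = 15.5 in.
Required throat t_e = P_u / (φ × 0.6 F_EXX × L) = 99.8 / (0.75 × 0.6 × 90 × 15.5) = 0.159 in.
Required leg w = t_e / 0.707 = 0.2249 in → use 1/4 in.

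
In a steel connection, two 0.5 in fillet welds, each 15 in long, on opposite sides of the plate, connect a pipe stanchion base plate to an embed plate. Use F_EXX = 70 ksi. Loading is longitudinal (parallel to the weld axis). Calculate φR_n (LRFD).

φR_n ≈ 334 kip

Effective throat t_e = 0.707 × 0.5 = 0.3535 in.
Total length L = 30 in; A_we = 0.3535 × 30 = 10.6 in².
F_nw = 0.6 F_EXX = 0.6 × 70 = 42 ksi.
φR_n = 0.75 × 42 × 10.6 = 334.1 kip.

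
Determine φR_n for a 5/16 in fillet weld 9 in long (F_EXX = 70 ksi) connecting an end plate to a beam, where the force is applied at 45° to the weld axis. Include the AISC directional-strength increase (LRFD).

φR_n ≈ 81.3 kip

t_e = 0.707 × 0.3125 = 0.2209 in; A_we = 0.2209 × 9 = 1.988 in².
Directional factor: 1.0 + 0.5 sin^1.5(45°) = 1.297.
F_nw = 0.6 × 70 × 1.297 = 54.49 ksi.
φR_n = 0.75 × 54.49 × 1.988 = 81.26 kip.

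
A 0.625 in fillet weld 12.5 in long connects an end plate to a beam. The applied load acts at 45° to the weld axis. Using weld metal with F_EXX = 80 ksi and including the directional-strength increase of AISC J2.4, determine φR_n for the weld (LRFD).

φR_n ≈ 258 kips

t_e = 0.707 × 0.625 = 0.4419 in; A_we = 0.4419 × 12.5 = 5.523 in².
Directional factor: 1.0 + 0.5 sin^1.5(45°) = 1.297.
F_nw = 0.6 × 80 × 1.297 = 62.27 ksi.
φR_n = 0.75 × 62.27 × 5.523 = 258 kips.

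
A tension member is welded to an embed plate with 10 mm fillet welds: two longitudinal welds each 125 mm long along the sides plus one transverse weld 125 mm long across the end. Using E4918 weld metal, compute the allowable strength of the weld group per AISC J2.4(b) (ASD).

E49XX → F_EXX = 490 MPa.
t_e = 0.707 × 10 = 7.07 mm.
R_nwl = 0.6 × 490 × 7.07 × 250 × 10⁻³ = 519.6 kN (longitudinal, 2 welds).
R_nwt = 0.6 × 490 × 7.07 × 125 × 10⁻³ = 259.8 kN (transverse, base value).
(i) R_nwl + R_nwt = 779.5 kN; (ii) 0.85 R_nwl + 1.5 R_nwt = 831.4 kN.
R_n = max = 831.4 kN [governs: (ii)]; R_n/Ω = 415.7 kN.

R_n/Ω ≈ 416 kN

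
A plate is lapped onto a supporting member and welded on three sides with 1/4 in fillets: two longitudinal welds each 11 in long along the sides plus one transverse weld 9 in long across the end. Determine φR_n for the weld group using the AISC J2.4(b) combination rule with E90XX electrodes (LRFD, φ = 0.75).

φR_n ≈ 230 kips

E90XX → F_EXX = 90 ksi.
t_e = 0.707 × 0.25 = 0.1767 in.
R_nwl = 0.6 × 90 × 0.1767 × 22 = 210 kips (longitudinal, 2 welds).
R_nwt = 0.6 × 90 × 0.1767 × 9 = 85.9 kips (transverse, base value).
(i) R_nwl + R_nwt = 295.9 kips; (ii) 0.85 R_nwl + 1.5 R_nwt = 307.3 kips.
R_n = max = 307.3 kips [governs: (ii)]; φR_n = 230.5 kips.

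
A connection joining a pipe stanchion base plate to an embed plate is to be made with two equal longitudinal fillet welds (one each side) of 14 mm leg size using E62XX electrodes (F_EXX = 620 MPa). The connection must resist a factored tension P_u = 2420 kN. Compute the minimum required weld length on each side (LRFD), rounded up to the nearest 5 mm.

Throat t_e = 0.707 × 14 = 9.898 mm.
φr_n = 0.75 × 0.6 × 620 × 9.898 × 10⁻³ = 2.762 kN/mm.
L_req = P_u / φr_n = 2420 / 2.762 = 876.3 mm total.
Per side: 876.3 / 2 = 438.2 mm.
Round up → use L = 440 mm on each side.

L = 440 mm on each side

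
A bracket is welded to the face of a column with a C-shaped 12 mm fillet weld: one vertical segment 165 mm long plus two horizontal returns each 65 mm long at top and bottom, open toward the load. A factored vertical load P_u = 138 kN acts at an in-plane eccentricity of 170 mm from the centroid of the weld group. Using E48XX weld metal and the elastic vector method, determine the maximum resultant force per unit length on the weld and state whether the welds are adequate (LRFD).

E48XX → F_EXX = 480 MPa.
Total weld length L_w = 295 mm. Treat welds as unit-width lines.
Centroid: x̄ = 2×65×32.5 / 295 = 14.32 mm from the vertical weld.
Polar moment about centroid: J = I_x + I_y = [165³/12 + 2×65×82.5²] + [165×14.32² + 2(65³/12 + 65×18.18²)] = 1382000 mm³.
Direct shear f_v = P/L_w = 138×10³ / 295 = 467.8 N/mm (vertical).
Torsion M = P·e = 138×10³ × 170 = 23460000 N·mm.
Critical point at (x, y) = (50.68, 82.5) from centroid. f_tx = M·y/J = 1401 N/mm; f_ty = M·x/J = 860.4 N/mm.
Resultant f_max = √[f_tx² + (f_v + f_ty)²] = √[1401² + (467.8 + 860.4)²] = 1930 N/mm.
Capacity per unit length: φr_n = 0.75 × 0.6 × 480 × (0.707 × 12) = 1833 N/mm.
1930 > 1833 → NOT adequate.

f_max ≈ 1930 N/mm; NOT adequate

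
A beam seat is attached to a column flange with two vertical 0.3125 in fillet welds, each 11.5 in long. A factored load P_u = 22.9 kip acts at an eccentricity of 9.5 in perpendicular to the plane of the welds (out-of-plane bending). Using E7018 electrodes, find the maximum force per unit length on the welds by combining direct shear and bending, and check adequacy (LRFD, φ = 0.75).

f_max ≈ 5.03 kip/in; adequate

E70XX → F_EXX = 70 ksi.
L_w = 2 × 11.5 = 23 in; section modulus (unit throat) S = 2 × L²/6 = 44.08 in².
Direct shear f_v = P/L_w = 22.9/23 = 0.9957 kip/in.
Moment M = P × e = 22.9 × 9.5 = 217.55 kip·in; bending f_b = M/S = 4.935 kip/in.
f_max = √(f_v² + f_b²) = √(0.9957² + 4.935²) = 5.034 kip/in.
φr_n = 0.75 × 0.6 × 70 × (0.707 × 0.3125) = 6.96 kip/in → adequate.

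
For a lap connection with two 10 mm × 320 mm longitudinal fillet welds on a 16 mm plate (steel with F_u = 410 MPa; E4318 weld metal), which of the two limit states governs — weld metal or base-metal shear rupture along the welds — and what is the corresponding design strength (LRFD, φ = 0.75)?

E43XX → F_EXX = 430 MPa.
t_e = 0.707 × 10 = 7.07 mm; L = 640 mm.
Weld metal: φR_n = 0.75 × 0.6 × 430 × 7.07 × 640 × 10⁻³ = 875.5 kN.
Base metal (shear rupture): φR_n = 0.75 × 0.6 × 410 × 16 × 640 × 10⁻³ = 1889 kN.
Governing: weld metal.

φR_n ≈ 876 kN (weld metal governs)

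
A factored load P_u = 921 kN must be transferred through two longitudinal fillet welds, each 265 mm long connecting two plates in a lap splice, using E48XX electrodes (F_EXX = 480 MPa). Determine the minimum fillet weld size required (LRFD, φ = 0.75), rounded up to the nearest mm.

Total weld length L = 530 mm.
Required throat t_e = P_u / (φ × 0.6 F_EXX × L) = 921 / (0.75 × 0.6 × 480 × 530 × 10⁻³) = 8.045 mm.
Required leg w = t_e / 0.707 = 11.38 mm → use 12 mm.

w = 12 mm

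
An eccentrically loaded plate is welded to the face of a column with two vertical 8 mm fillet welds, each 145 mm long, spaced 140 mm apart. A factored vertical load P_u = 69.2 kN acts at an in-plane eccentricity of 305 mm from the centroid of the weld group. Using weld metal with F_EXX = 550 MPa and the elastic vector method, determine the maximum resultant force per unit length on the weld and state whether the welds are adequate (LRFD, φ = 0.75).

f_max ≈ 1280 N/mm; adequate

Total weld length L_w = 290 mm. Treat welds as unit-width lines.
Polar moment about centroid: J = 2[d³/12 + d(b/2)²] = 2[145³/12 + 145×70²] = 1929000 mm³.
Direct shear f_v = P/L_w = 69.2×10³ / 290 = 238.6 N/mm (vertical).
Torsion M = P·e = 69.2×10³ × 305 = 21106000 N·mm.
Critical point at (x, y) = (70, 72.5) from centroid. f_tx = M·y/J = 793.2 N/mm; f_ty = M·x/J = 765.9 N/mm.
Resultant f_max = √[f_tx² + (f_v + f_ty)²] = √[793.2² + (238.6 + 765.9)²] = 1280 N/mm.
Capacity per unit length: φr_n = 0.75 × 0.6 × 550 × (0.707 × 8) = 1400 N/mm.
1280 ≤ 1400 → adequate.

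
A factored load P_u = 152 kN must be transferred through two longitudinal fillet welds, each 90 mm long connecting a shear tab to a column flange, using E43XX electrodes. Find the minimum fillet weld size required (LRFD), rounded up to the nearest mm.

w = 7 mm

E43XX → F_EXX = 430 MPa.
Total weld length L = 180 mm.
Required throat t_e = P_u / (φ × 0.6 F_EXX × L) = 152 / (0.75 × 0.6 × 430 × 180 × 10⁻³) = 4.364 mm.
Required leg w = t_e / 0.707 = 6.173 mm → use 7 mm.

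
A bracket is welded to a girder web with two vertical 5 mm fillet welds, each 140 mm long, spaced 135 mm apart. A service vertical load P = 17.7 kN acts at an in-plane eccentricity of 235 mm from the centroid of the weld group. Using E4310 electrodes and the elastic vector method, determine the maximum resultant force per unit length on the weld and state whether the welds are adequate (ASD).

E43XX → F_EXX = 430 MPa.
Total weld length L_w = 280 mm. Treat welds as unit-width lines.
Polar moment about centroid: J = 2[d³/12 + d(b/2)²] = 2[140³/12 + 140×67.5²] = 1733000 mm³.
Direct shear f_v = P/L_w = 17.7×10³ / 280 = 63.21 N/mm (vertical).
Torsion M = P·e = 17.7×10³ × 235 = 4159500 N·mm.
Critical point at (x, y) = (67.5, 70) from centroid. f_tx = M·y/J = 168 N/mm; f_ty = M·x/J = 162 N/mm.
Resultant f_max = √[f_tx² + (f_v + f_ty)²] = √[168² + (63.21 + 162)²] = 281 N/mm.
Capacity per unit length: r_n/Ω = (1/2.0) × 0.6 × 430 × (0.707 × 5) = 456 N/mm.
281 ≤ 456 → adequate.

f_max ≈ 281 N/mm; adequate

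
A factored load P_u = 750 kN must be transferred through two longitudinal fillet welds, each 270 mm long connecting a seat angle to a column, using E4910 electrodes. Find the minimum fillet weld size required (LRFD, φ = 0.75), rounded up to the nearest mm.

E49XX → F_EXX = 490 MPa.
Total weld length L = 540 mm.
Required throat t_e = P_u / (φ × 0.6 F_EXX × L) = 750 / (0.75 × 0.6 × 490 × 540 × 10⁻³) = 6.299 mm.
Required leg w = t_e / 0.707 = 8.909 mm → use 9 mm.

w = 9 mm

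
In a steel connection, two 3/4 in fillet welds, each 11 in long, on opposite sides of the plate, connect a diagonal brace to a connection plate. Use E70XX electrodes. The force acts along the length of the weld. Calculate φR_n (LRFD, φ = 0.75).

φR_n ≈ 367 kip

E70XX → F_EXX = 70 ksi.
Effective throat t_e = 0.707 × 0.75 = 0.5302 in.
Total length L = 22 in; A_we = 0.5302 × 22 = 11.67 in².
F_nw = 0.6 F_EXX = 0.6 × 70 = 42 ksi.
φR_n = 0.75 × 42 × 11.67 = 367.5 kip.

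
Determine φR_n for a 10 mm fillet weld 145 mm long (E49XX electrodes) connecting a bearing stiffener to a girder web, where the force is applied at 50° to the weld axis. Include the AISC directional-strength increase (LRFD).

E49XX → F_EXX = 490 MPa.
t_e = 0.707 × 10 = 7.07 mm; A_we = 7.07 × 145 = 1025 mm².
Directional factor: 1.0 + 0.5 sin^1.5(50°) = 1.335.
F_nw = 0.6 × 490 × 1.335 = 392.6 MPa.
φR_n = 0.75 × 392.6 × 1025 × 10⁻³ = 301.8 kN.

φR_n ≈ 302 kN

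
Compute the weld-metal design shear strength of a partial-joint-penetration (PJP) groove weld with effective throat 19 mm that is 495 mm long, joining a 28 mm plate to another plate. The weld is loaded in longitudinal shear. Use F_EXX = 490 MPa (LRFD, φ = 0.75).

Effective throat (given) t_e = 19 mm.
A_we = 19 × 495 = 9405 mm².
F_nw = 0.6 F_EXX = 294 MPa.
φR_n = 0.75 × 294 × 9405 × 10⁻³ = 2074 kN.

φR_n ≈ 2070 kN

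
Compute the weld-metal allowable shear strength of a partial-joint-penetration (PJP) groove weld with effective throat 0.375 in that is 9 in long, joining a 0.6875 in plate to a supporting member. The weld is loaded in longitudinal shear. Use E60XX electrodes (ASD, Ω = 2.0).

R_n/Ω ≈ 60.8 kips

E60XX → F_EXX = 60 ksi.
Effective throat (given) t_e = 0.375 in.
A_we = 0.375 × 9 = 3.375 in².
F_nw = 0.6 F_EXX = 36 ksi.
R_n/Ω = (36 × 3.375) / 2.0 = 60.75 kips.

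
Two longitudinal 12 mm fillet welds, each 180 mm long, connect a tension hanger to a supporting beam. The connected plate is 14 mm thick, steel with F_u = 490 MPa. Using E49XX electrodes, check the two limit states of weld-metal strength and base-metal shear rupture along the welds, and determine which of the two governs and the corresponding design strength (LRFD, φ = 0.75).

φR_n ≈ 673 kN (weld metal governs)

E49XX → F_EXX = 490 MPa.
t_e = 0.707 × 12 = 8.484 mm; L = 360 mm.
Weld metal: φR_n = 0.75 × 0.6 × 490 × 8.484 × 360 × 10⁻³ = 673.5 kN.
Base metal (shear rupture): φR_n = 0.75 × 0.6 × 490 × 14 × 360 × 10⁻³ = 1111 kN.
Governing: weld metal.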